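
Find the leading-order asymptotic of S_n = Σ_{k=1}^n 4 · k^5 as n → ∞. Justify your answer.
S_n ~ 2 · n^6 / 3

By integral comparison (Euler-Maclaurin), Σ_{k=1}^n 4 · k^5 = 4 · ∫_0^n x^5 dx + O(n^5) = 4 · n^6/6 = 2 · n^6 / 3 + O(n^5). (Equivalently, Faulhaber's formula gives the same leading term.)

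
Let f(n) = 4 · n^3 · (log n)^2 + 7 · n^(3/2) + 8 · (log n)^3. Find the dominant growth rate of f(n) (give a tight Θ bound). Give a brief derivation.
f(n) ∈ Θ(n^3 · (log n)^2)

Compare the terms by growth order. For large n, n^a · (log n)^b dominates n^a' · (log n)^b' iff a > a', or (a = a' and b > b'). Ranking the 3 terms shows the dominant one is 4 · n^3 · (log n)^2. Hence f(n) ∈ Θ(n^3 · (log n)^2).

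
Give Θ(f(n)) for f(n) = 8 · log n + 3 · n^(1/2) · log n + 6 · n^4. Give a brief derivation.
f(n) ∈ Θ(n^4)

Compare the terms by growth order. For large n, n^a · (log n)^b dominates n^a' · (log n)^b' iff a > a', or (a = a' and b > b'). Ranking the 3 terms shows the dominant one is 6 · n^4. Hence f(n) ∈ Θ(n^4).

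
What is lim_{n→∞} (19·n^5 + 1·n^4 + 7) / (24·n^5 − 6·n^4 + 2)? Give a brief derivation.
lim = 19/24

For large n the leading n^5 terms dominate both numerator and denominator. Dividing top and bottom by n^5, every other term tends to 0, leaving 19/24.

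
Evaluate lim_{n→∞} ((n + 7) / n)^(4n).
lim = e^28

Rewrite as (1 + 7/n)^(4n). By the standard limit (1 + x/n)^n → e^x, we have (1 + 7/n)^n → e^7, and raising to the 4th power gives e^28.
More precisely, ln[(1 + 7/n)^(4n)] = 4n · ln(1 + 7/n) = 4n · (7/n + O(1/n^2)) = 28 + O(1/n) → 28.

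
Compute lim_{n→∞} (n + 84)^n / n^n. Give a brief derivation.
lim = e^84

Rewrite as (1 + 84/n)^(n). By the standard limit (1 + x/n)^n → e^x, we have (1 + 84/n)^n → e^84, and raising to the 1st power gives e^84.
More precisely, ln[(1 + 84/n)^(n)] = n · ln(1 + 84/n) = n · (84/n + O(1/n^2)) = 84 + O(1/n) → 84.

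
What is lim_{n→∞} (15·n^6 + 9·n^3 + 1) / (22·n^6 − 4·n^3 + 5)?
lim = 15/22

For large n the leading n^6 terms dominate both numerator and denominator. Dividing top and bottom by n^6, every other term tends to 0, leaving 15/22.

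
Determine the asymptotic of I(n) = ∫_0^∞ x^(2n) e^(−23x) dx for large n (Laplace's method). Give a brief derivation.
I(n) ~ (sqrt(2π·2n) / 23) · (2n/(23e))^(2n)

Write the integrand as exp(2n ln x − 23x) and set f(x) = 2n ln x − 23x. Then f'(x) = 2n/x − 23 = 0 at x* = 2n/23, and f''(x*) = −2n/x*^2 = −23^2/(2n). Laplace's method (interior maximum) gives
  I(n) ~ e^(f(x*)) · sqrt(2π / |f''(x*)|)
        = exp(2n ln(2n/23) − 2n) · sqrt(2π · 2n / 23^2)
        = (2n/23)^(2n) e^(−2n) · sqrt(2π·2n) / 23
        = (sqrt(2π·2n) / 23) · (2n/(23e))^(2n).
This matches Γ(2n+1)/23^(2n+1) with Stirling applied to Γ.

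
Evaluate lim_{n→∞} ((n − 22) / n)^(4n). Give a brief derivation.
lim = e^(−88)

Rewrite as (1 − 22/n)^(4n). By the standard limit (1 + x/n)^n → e^x, we have (1 − 22/n)^n → e^(−22), and raising to the 4th power gives e^(−88).
More precisely, ln[(1 − 22/n)^(4n)] = 4n · ln(1 − 22/n) = 4n · (-22/n + O(1/n^2)) = -88 + O(1/n) → -88.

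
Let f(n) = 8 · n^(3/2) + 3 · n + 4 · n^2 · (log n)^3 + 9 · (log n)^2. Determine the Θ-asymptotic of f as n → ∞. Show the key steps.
f(n) ∈ Θ(n^2 · (log n)^3)

Compare the terms by growth order. For large n, n^a · (log n)^b dominates n^a' · (log n)^b' iff a > a', or (a = a' and b > b'). Ranking the 4 terms shows the dominant one is 4 · n^2 · (log n)^3. Hence f(n) ∈ Θ(n^2 · (log n)^3).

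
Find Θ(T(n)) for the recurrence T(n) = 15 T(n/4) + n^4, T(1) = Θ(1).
T(n) = Θ(n^4)

log_4 15 ≈ 1.953. f(n) = n^4 dominates n^(log_4 15) since 4 > 1.953, and the regularity condition a·f(n/b) = 15·(n/4)^4 = (15/256)·n^4 ≤ c·f(n) holds with c = 15/256 ≈ 0.0586 < 1. So this is Case 3: T(n) = Θ(f(n)) = Θ(n^4).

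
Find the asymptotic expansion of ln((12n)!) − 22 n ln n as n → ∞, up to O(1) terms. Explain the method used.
ln((12n)!) − 22 n ln n = −10 n ln n + 12(ln 12 − 1) n + (1/2) ln(2π·12n) + O(1/n)

Stirling: ln((12n)!) = 12n ln(12n) − 12n + (1/2) ln(2π·12n) + O(1/n).
Expand 12n ln(12n) = 12n (ln n + ln 12) = 12n ln n + 12n ln 12.
Subtract 22n ln n: leading term is (12 − 22) n ln n = −10 n ln n. The next term is 12n ln 12 − 12n = 12(ln 12 − 1) n. Then the (1/2) ln(2π·12n) correction.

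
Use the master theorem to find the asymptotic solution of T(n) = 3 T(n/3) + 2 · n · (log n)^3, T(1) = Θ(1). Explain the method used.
T(n) = Θ(n · (log n)^4)

Here log_3 3 = 1 and f(n) = 2 · n · (log n)^3 = Θ(n^(log_3 3) · (log n)^3). This is the extended Case 2 of the master theorem (f matches the critical exponent up to log factors), giving T(n) = Θ(n^(log_3 3) · (log n)^(3+1)) = Θ(n · (log n)^4).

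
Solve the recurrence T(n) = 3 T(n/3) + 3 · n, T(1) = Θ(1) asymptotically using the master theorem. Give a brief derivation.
T(n) = Θ(n log n)

log_3 3 = 1, and f(n) = 3 · n = Θ(n^(log_3 3)). This is Case 2 of the master theorem: T(n) = Θ(f(n) · log n) = Θ(n log n).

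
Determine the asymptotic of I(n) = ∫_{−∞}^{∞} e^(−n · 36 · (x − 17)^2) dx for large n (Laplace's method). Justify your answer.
I(n) = sqrt(π/(36n))

Here φ(x) = 36 · (x − 17)^2 has its unique minimum at x* = 17 with φ(x*) = 0 and φ''(x*) = 72. Laplace's method gives
  I(n) ~ e^(−n φ(x*)) · sqrt(2π / (n · φ''(x*))) = sqrt(2π / (72n)) = sqrt(π/(36n)).
This is exact: substituting u = (x − 17)·sqrt(36n) gives I(n) = (1/sqrt(36n)) ∫_{−∞}^{∞} e^(−u^2) du = sqrt(π/(36n)).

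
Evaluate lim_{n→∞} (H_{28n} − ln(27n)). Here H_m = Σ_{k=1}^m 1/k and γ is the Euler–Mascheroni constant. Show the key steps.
lim = ln(28/27) + γ

By Euler-Maclaurin, H_m = ln m + γ + O(1/m). So
  H_{28n} − ln(27n) = ln(28n) + γ − ln(27n) + O(1/n)
                       = ln(28/27) + γ + O(1/n).
Hence the limit is ln(28/27) + γ.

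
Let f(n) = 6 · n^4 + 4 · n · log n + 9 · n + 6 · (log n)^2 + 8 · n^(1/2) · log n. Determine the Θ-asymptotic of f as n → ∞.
f(n) ∈ Θ(n^4)

Compare the terms by growth order. For large n, n^a · (log n)^b dominates n^a' · (log n)^b' iff a > a', or (a = a' and b > b'). Ranking the 5 terms shows the dominant one is 6 · n^4. Hence f(n) ∈ Θ(n^4).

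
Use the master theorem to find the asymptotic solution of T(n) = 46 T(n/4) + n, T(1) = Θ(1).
T(n) = Θ(n^(log_4 46))

Master theorem: compare f(n) = n to n^(log_4 46) where log_4 46 ≈ 2.762. Since 1 < log_4 46, we have f(n) = O(n^(log_4 46 − ε)) for some ε > 0 — Case 1. Hence T(n) = Θ(n^(log_4 46)).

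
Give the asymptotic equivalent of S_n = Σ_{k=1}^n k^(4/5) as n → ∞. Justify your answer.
S_n ~ (5/9) · n^(9/5)

Integral comparison: Σ_{k=1}^n k^(4/5) = ∫_0^n x^(4/5) dx + O(n^(4/5)). The integral is n^(1 + 4/5) / (1 + 4/5) = n^((4+5)/5) / ((4+5)/5) = (5/9) · n^(9/5).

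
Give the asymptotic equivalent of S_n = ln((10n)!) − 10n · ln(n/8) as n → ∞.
S_n ~ 10n · (ln 80 − 1) + O(ln n)

Stirling: ln((10n)!) = 10n ln(10n) − 10n + O(ln n).
  S_n = 10n ln(10n) − 10n − 10n ln(n/8) + O(ln n)
      = 10n ln(10n) − 10n ln n + 10n ln 8 − 10n + O(ln n)
      = 10n ln 10 + 10n ln 8 − 10n + O(ln n)
      = 10n (ln 80 − 1) + O(ln n).
Numerically ln(80) − 1 ≈ 3.3820.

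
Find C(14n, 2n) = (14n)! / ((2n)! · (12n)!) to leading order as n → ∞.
C(14n, 2n) ~ (823543/46656)^(2n) · sqrt(7/(12π·2n))

Write N = 2n. Apply Stirling to each factorial:
  (7N)! ~ sqrt(2π·7N) · (7N/e)^(7N),
  N! ~ sqrt(2π N) · (N/e)^N,
  (6N)! ~ sqrt(2π·6N) · (6N/e)^(6N).
The exponential factors combine to (7N)^(7N) / (N^N · (6N)^(6N)) = 7^(7N)/6^(6N) = (7^7/6^6)^N = (823543/46656)^N.
The square-root prefactors combine to sqrt(2π·7N) / (sqrt(2π N)·sqrt(2π·6N)) = sqrt(7 / (2π·6·N)) = sqrt(7/(12π·2n)).
Substituting N = 2n: C(14n, 2n) ~ (823543/46656)^(2n) · sqrt(7/(12π·2n)).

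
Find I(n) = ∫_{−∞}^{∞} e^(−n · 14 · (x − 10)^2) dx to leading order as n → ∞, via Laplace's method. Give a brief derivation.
I(n) = sqrt(π/(14n))

Here φ(x) = 14 · (x − 10)^2 has its unique minimum at x* = 10 with φ(x*) = 0 and φ''(x*) = 28. Laplace's method gives
  I(n) ~ e^(−n φ(x*)) · sqrt(2π / (n · φ''(x*))) = sqrt(2π / (28n)) = sqrt(π/(14n)).
This is exact: substituting u = (x − 10)·sqrt(14n) gives I(n) = (1/sqrt(14n)) ∫_{−∞}^{∞} e^(−u^2) du = sqrt(π/(14n)).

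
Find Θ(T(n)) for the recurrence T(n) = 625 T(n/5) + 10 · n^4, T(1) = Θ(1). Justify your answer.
T(n) = Θ(n^4 log n)

log_5 625 = 4, and f(n) = 10 · n^4 = Θ(n^(log_5 625)). This is Case 2 of the master theorem: T(n) = Θ(f(n) · log n) = Θ(n^4 log n).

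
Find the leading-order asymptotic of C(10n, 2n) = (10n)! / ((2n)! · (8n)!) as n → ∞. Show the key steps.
C(10n, 2n) ~ (3125/256)^(2n) · sqrt(5/(8π·2n))

Write N = 2n. Apply Stirling to each factorial:
  (5N)! ~ sqrt(2π·5N) · (5N/e)^(5N),
  N! ~ sqrt(2π N) · (N/e)^N,
  (4N)! ~ sqrt(2π·4N) · (4N/e)^(4N).
The exponential factors combine to (5N)^(5N) / (N^N · (4N)^(4N)) = 5^(5N)/4^(4N) = (5^5/4^4)^N = (3125/256)^N.
The square-root prefactors combine to sqrt(2π·5N) / (sqrt(2π N)·sqrt(2π·4N)) = sqrt(5 / (2π·4·N)) = sqrt(5/(8π·2n)).
Substituting N = 2n: C(10n, 2n) ~ (3125/256)^(2n) · sqrt(5/(8π·2n)).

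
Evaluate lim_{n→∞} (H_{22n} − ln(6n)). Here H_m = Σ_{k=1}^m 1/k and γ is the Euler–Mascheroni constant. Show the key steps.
lim = ln(11/3) + γ

By Euler-Maclaurin, H_m = ln m + γ + O(1/m). So
  H_{22n} − ln(6n) = ln(22n) + γ − ln(6n) + O(1/n)
                       = ln(22/6) + γ + O(1/n).
Hence the limit is ln(22/6) + γ (= ln(11/3)).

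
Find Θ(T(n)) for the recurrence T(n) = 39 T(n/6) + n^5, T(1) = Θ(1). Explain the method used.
T(n) = Θ(n^5)

log_6 39 ≈ 2.045. f(n) = n^5 dominates n^(log_6 39) since 5 > 2.045, and the regularity condition a·f(n/b) = 39·(n/6)^5 = (39/7776)·n^5 ≤ c·f(n) holds with c = 39/7776 ≈ 0.00502 < 1. So this is Case 3: T(n) = Θ(f(n)) = Θ(n^5).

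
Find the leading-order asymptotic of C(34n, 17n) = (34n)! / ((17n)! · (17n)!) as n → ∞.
C(34n, 17n) ~ (4)^(17n) · sqrt(1/(π·17n))

Write N = 17n. Apply Stirling to each factorial:
  (2N)! ~ sqrt(2π·2N) · (2N/e)^(2N),
  N! ~ sqrt(2π N) · (N/e)^N,
  (1N)! ~ sqrt(2π·1N) · (1N/e)^(1N).
The exponential factors combine to (2N)^(2N) / (N^N · (1N)^(1N)) = 2^(2N)/1^(1N) = (2^2/1^1)^N = (4)^N.
The square-root prefactors combine to sqrt(2π·2N) / (sqrt(2π N)·sqrt(2π·1N)) = sqrt(2 / (2π·1·N)) = sqrt(1/(π·17n)).
Substituting N = 17n: C(34n, 17n) ~ (4)^(17n) · sqrt(1/(π·17n)).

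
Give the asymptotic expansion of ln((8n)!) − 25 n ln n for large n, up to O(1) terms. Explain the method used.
ln((8n)!) − 25 n ln n = −17 n ln n + 8(ln 8 − 1) n + (1/2) ln(2π·8n) + O(1/n)

Stirling: ln((8n)!) = 8n ln(8n) − 8n + (1/2) ln(2π·8n) + O(1/n).
Expand 8n ln(8n) = 8n (ln n + ln 8) = 8n ln n + 8n ln 8.
Subtract 25n ln n: leading term is (8 − 25) n ln n = −17 n ln n. The next term is 8n ln 8 − 8n = 8(ln 8 − 1) n. Then the (1/2) ln(2π·8n) correction.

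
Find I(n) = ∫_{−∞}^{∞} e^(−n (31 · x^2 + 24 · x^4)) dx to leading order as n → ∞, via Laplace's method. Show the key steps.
I(n) ~ sqrt(π/(31n))

φ(x) = 31 · x^2 + 24 · x^4 has its unique global minimum at x* = 0 (since φ'(x) = 62x + 96x^3 = 0 only at x = 0 for real x with both coefficients positive, and φ → ∞ as |x| → ∞). At x* = 0, φ(0) = 0 and φ''(0) = 62. Laplace's method then gives
  I(n) ~ sqrt(2π / (n · φ''(0))) · e^(−n φ(0)) = sqrt(2π / (62n)) = sqrt(π/(31n)).
The 24 · x^4 term contributes only at subleading order (an O(1/n) relative correction).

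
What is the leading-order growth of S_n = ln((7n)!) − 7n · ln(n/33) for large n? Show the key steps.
S_n ~ 7n · (ln 231 − 1) + O(ln n)

Stirling: ln((7n)!) = 7n ln(7n) − 7n + O(ln n).
  S_n = 7n ln(7n) − 7n − 7n ln(n/33) + O(ln n)
      = 7n ln(7n) − 7n ln n + 7n ln 33 − 7n + O(ln n)
      = 7n ln 7 + 7n ln 33 − 7n + O(ln n)
      = 7n (ln 231 − 1) + O(ln n).
Numerically ln(231) − 1 ≈ 4.4424.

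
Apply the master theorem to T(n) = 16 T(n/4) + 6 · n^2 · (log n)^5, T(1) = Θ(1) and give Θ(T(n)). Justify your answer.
T(n) = Θ(n^2 · (log n)^6)

Here log_4 16 = 2 and f(n) = 6 · n^2 · (log n)^5 = Θ(n^(log_4 16) · (log n)^5). This is the extended Case 2 of the master theorem (f matches the critical exponent up to log factors), giving T(n) = Θ(n^(log_4 16) · (log n)^(5+1)) = Θ(n^2 · (log n)^6).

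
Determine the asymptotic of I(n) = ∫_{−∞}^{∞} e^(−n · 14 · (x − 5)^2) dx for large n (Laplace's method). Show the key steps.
I(n) = sqrt(π/(14n))

Here φ(x) = 14 · (x − 5)^2 has its unique minimum at x* = 5 with φ(x*) = 0 and φ''(x*) = 28. Laplace's method gives
  I(n) ~ e^(−n φ(x*)) · sqrt(2π / (n · φ''(x*))) = sqrt(2π / (28n)) = sqrt(π/(14n)).
This is exact: substituting u = (x − 5)·sqrt(14n) gives I(n) = (1/sqrt(14n)) ∫_{−∞}^{∞} e^(−u^2) du = sqrt(π/(14n)).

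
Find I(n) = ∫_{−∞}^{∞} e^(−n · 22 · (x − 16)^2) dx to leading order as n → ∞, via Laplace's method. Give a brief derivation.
I(n) = sqrt(π/(22n))

Here φ(x) = 22 · (x − 16)^2 has its unique minimum at x* = 16 with φ(x*) = 0 and φ''(x*) = 44. Laplace's method gives
  I(n) ~ e^(−n φ(x*)) · sqrt(2π / (n · φ''(x*))) = sqrt(2π / (44n)) = sqrt(π/(22n)).
This is exact: substituting u = (x − 16)·sqrt(22n) gives I(n) = (1/sqrt(22n)) ∫_{−∞}^{∞} e^(−u^2) du = sqrt(π/(22n)).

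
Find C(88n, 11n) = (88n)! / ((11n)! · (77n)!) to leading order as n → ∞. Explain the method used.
C(88n, 11n) ~ (16777216/823543)^(11n) · sqrt(4/(7π·11n))

Write N = 11n. Apply Stirling to each factorial:
  (8N)! ~ sqrt(2π·8N) · (8N/e)^(8N),
  N! ~ sqrt(2π N) · (N/e)^N,
  (7N)! ~ sqrt(2π·7N) · (7N/e)^(7N).
The exponential factors combine to (8N)^(8N) / (N^N · (7N)^(7N)) = 8^(8N)/7^(7N) = (8^8/7^7)^N = (16777216/823543)^N.
The square-root prefactors combine to sqrt(2π·8N) / (sqrt(2π N)·sqrt(2π·7N)) = sqrt(8 / (2π·7·N)) = sqrt(4/(7π·11n)).
Substituting N = 11n: C(88n, 11n) ~ (16777216/823543)^(11n) · sqrt(4/(7π·11n)).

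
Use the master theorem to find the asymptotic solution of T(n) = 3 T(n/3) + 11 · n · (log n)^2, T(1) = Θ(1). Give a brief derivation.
T(n) = Θ(n · (log n)^3)

Here log_3 3 = 1 and f(n) = 11 · n · (log n)^2 = Θ(n^(log_3 3) · (log n)^2). This is the extended Case 2 of the master theorem (f matches the critical exponent up to log factors), giving T(n) = Θ(n^(log_3 3) · (log n)^(2+1)) = Θ(n · (log n)^3).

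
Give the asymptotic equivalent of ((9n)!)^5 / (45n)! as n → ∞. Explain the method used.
((9n)!)^5/(45n)! ~ ((2π·9n)^(4/2) / sqrt(5)) · 5^(−5·9n)  →  0

Write N = 9n. Stirling: N! ~ sqrt(2π N)(N/e)^N and (5N)! ~ sqrt(2π·5N)·(5N/e)^(5N).
  (N!)^5/(5N)! ~ (2π N)^(5/2) (N/e)^(5N) / [sqrt(2π·5N) (5N/e)^(5N)]
     = (2π N)^(5/2) / sqrt(2π·5N) · (N/(5N))^(5N)
     = (2π N)^((5−1)/2) / sqrt(5) · 5^(−5N).
Since 5^5 > 1, the factor 5^(−5N) decays exponentially, so the ratio → 0. Substituting N = 9n gives the stated form.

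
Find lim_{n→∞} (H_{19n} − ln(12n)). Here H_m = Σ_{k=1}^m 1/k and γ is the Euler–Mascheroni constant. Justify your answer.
lim = ln(19/12) + γ

By Euler-Maclaurin, H_m = ln m + γ + O(1/m). So
  H_{19n} − ln(12n) = ln(19n) + γ − ln(12n) + O(1/n)
                       = ln(19/12) + γ + O(1/n).
Hence the limit is ln(19/12) + γ.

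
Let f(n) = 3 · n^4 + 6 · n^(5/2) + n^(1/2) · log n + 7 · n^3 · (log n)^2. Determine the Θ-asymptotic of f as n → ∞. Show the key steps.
f(n) ∈ Θ(n^4)

Compare the terms by growth order. For large n, n^a · (log n)^b dominates n^a' · (log n)^b' iff a > a', or (a = a' and b > b'). Ranking the 4 terms shows the dominant one is 3 · n^4. Hence f(n) ∈ Θ(n^4).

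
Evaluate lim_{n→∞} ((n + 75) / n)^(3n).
lim = e^225

Rewrite as (1 + 75/n)^(3n). By the standard limit (1 + x/n)^n → e^x, we have (1 + 75/n)^n → e^75, and raising to the 3rd power gives e^225.
More precisely, ln[(1 + 75/n)^(3n)] = 3n · ln(1 + 75/n) = 3n · (75/n + O(1/n^2)) = 225 + O(1/n) → 225.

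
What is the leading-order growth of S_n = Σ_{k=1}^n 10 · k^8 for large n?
S_n ~ 10 · n^9 / 9

By integral comparison (Euler-Maclaurin), Σ_{k=1}^n 10 · k^8 = 10 · ∫_0^n x^8 dx + O(n^8) = 10 · n^9/9 + O(n^8). (Equivalently, Faulhaber's formula gives the same leading term.)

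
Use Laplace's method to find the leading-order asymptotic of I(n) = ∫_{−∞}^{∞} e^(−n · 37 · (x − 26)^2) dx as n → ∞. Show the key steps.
I(n) = sqrt(π/(37n))

Here φ(x) = 37 · (x − 26)^2 has its unique minimum at x* = 26 with φ(x*) = 0 and φ''(x*) = 74. Laplace's method gives
  I(n) ~ e^(−n φ(x*)) · sqrt(2π / (n · φ''(x*))) = sqrt(2π / (74n)) = sqrt(π/(37n)).
This is exact: substituting u = (x − 26)·sqrt(37n) gives I(n) = (1/sqrt(37n)) ∫_{−∞}^{∞} e^(−u^2) du = sqrt(π/(37n)).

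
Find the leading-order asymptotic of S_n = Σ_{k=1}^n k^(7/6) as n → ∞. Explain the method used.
S_n ~ (6/13) · n^(13/6)

Integral comparison: Σ_{k=1}^n k^(7/6) = ∫_0^n x^(7/6) dx + O(n^(7/6)). The integral is n^(1 + 7/6) / (1 + 7/6) = n^((7+6)/6) / ((7+6)/6) = (6/13) · n^(13/6).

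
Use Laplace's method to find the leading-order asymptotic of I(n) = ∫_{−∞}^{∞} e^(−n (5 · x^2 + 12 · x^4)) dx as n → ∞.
I(n) ~ sqrt(π/(5n))

φ(x) = 5 · x^2 + 12 · x^4 has its unique global minimum at x* = 0 (since φ'(x) = 10x + 48x^3 = 0 only at x = 0 for real x with both coefficients positive, and φ → ∞ as |x| → ∞). At x* = 0, φ(0) = 0 and φ''(0) = 10. Laplace's method then gives
  I(n) ~ sqrt(2π / (n · φ''(0))) · e^(−n φ(0)) = sqrt(2π / (10n)) = sqrt(π/(5n)).
The 12 · x^4 term contributes only at subleading order (an O(1/n) relative correction).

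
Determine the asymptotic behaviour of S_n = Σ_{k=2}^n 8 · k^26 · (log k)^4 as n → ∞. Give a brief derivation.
S_n ~ 8 · n^27 · (log n)^4 / 27

By integral comparison, S_n = ∫_1^n 8 · x^26 · (log x)^4 dx + O(n^26 · (log n)^4). For the integral, the leading term of ∫_1^n x^26 (log x)^4 dx is n^27/27 · (log n)^4 (by repeated integration by parts; each step lowers the log-exponent and produces a relatively O(1/log n) correction). Hence S_n ~ 8 · n^27 · (log n)^4 / 27.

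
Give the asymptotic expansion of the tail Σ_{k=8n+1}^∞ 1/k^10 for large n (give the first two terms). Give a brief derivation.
Σ_{k>8n} 1/k^10 = 1/(9 · (8n)^9) − 1/(2 · (8n)^10) + O(1/(8n)^11)

Compare to the integral: ∫_{8n}^∞ x^(−10) dx = [−x^(−9)/9]_{8n}^∞ = 1/((10−1)·(8n)^9). The Euler-Maclaurin correction adds −f(8n)/2 = −1/(2·(8n)^10). Euler-Maclaurin then gives
  Σ_{k>8n} 1/k^10 = ∫_{8n}^∞ dx/x^10 − 1/(2·(8n)^10) + O(1/(8n)^11).
(Equivalently this is ζ(10) − Σ_{k≤8n} 1/k^10.)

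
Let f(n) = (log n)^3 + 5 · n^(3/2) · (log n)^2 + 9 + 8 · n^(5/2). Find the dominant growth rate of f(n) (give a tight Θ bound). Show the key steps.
f(n) ∈ Θ(n^(5/2))

Compare the terms by growth order. For large n, n^a · (log n)^b dominates n^a' · (log n)^b' iff a > a', or (a = a' and b > b'). Ranking the 4 terms shows the dominant one is 8 · n^(5/2). Hence f(n) ∈ Θ(n^(5/2)).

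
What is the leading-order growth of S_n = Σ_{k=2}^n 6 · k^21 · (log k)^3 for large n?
S_n ~ 3 · n^22 · (log n)^3 / 11

By integral comparison, S_n = ∫_1^n 6 · x^21 · (log x)^3 dx + O(n^21 · (log n)^3). For the integral, the leading term of ∫_1^n x^21 (log x)^3 dx is n^22/22 · (log n)^3 (by repeated integration by parts; each step lowers the log-exponent and produces a relatively O(1/log n) correction). Hence S_n ~ 3 · n^22 · (log n)^3 / 11.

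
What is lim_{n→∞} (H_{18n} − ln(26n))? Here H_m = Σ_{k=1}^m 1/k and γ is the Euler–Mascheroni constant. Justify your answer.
lim = ln(9/13) + γ

By Euler-Maclaurin, H_m = ln m + γ + O(1/m). So
  H_{18n} − ln(26n) = ln(18n) + γ − ln(26n) + O(1/n)
                       = ln(18/26) + γ + O(1/n).
Hence the limit is ln(18/26) + γ (= ln(9/13)).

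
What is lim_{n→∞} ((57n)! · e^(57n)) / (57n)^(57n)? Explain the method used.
lim = ∞

Stirling: (57n)! ~ sqrt(2π·57n) · (57n/e)^(57n). Hence
  (57n)! · e^(57n) / (57n)^(57n) ~ sqrt(2π·57n) = sqrt(2π·57) · sqrt(n) → ∞.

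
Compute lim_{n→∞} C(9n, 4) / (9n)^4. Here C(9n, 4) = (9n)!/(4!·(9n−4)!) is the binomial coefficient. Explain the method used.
lim = 1/4! = 1/24

With N = 9n → ∞: C(N, 4) / N^4 = [N(N−1)…(N−3)] / (4! · N^4) = (1/4!) · 1 · (1 − 1/(9n)) · (1 − 2/(9n)) · (1 − 3/(9n)). Each factor → 1 as N → ∞, so the limit is 1/4! = 1/24.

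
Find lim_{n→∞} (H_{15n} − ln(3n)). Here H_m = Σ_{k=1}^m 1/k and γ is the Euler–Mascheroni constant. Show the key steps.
lim = ln 5 + γ

By Euler-Maclaurin, H_m = ln m + γ + O(1/m). So
  H_{15n} − ln(3n) = ln(15n) + γ − ln(3n) + O(1/n)
                       = ln(15/3) + γ + O(1/n).
Hence the limit is ln(15/3) + γ (= ln 5).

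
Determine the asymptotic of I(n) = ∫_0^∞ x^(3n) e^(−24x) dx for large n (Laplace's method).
I(n) ~ (sqrt(2π·3n) / 24) · (3n/(24e))^(3n)

Write the integrand as exp(3n ln x − 24x) and set f(x) = 3n ln x − 24x. Then f'(x) = 3n/x − 24 = 0 at x* = 3n/24, and f''(x*) = −3n/x*^2 = −24^2/(3n). Laplace's method (interior maximum) gives
  I(n) ~ e^(f(x*)) · sqrt(2π / |f''(x*)|)
        = exp(3n ln(3n/24) − 3n) · sqrt(2π · 3n / 24^2)
        = (3n/24)^(3n) e^(−3n) · sqrt(2π·3n) / 24
        = (sqrt(2π·3n) / 24) · (3n/(24e))^(3n).
This matches Γ(3n+1)/24^(3n+1) with Stirling applied to Γ.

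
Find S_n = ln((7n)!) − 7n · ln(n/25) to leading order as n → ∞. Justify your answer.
S_n ~ 7n · (ln 175 − 1) + O(ln n)

Stirling: ln((7n)!) = 7n ln(7n) − 7n + O(ln n).
  S_n = 7n ln(7n) − 7n − 7n ln(n/25) + O(ln n)
      = 7n ln(7n) − 7n ln n + 7n ln 25 − 7n + O(ln n)
      = 7n ln 7 + 7n ln 25 − 7n + O(ln n)
      = 7n (ln 175 − 1) + O(ln n).
Numerically ln(175) − 1 ≈ 4.1648.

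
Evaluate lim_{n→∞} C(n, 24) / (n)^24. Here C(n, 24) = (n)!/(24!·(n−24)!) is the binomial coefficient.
lim = 1/24! = 1/620448401733239439360000

With N = n → ∞: C(N, 24) / N^24 = [N(N−1)…(N−23)] / (24! · N^24) = (1/24!) · 1 · (1 − 1/n) · … · (1 − 23/n). Each factor → 1 as N → ∞, so the limit is 1/24! = 1/620448401733239439360000.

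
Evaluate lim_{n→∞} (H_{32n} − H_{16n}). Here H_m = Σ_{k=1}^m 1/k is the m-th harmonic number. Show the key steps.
lim = ln(32/16) = ln 2

Euler-Maclaurin gives H_m = ln m + γ + 1/(2m) + O(1/m^2). The γ and O(1/m) terms cancel in the difference:
  H_{32n} − H_{16n} = ln(32n) − ln(16n) + O(1/n) = ln(32/16) + O(1/n).
Hence the limit is ln(32/16) = ln 2.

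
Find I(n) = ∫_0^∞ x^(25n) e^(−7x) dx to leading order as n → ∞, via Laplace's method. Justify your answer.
I(n) ~ (sqrt(2π·25n) / 7) · (25n/(7e))^(25n)

Write the integrand as exp(25n ln x − 7x) and set f(x) = 25n ln x − 7x. Then f'(x) = 25n/x − 7 = 0 at x* = 25n/7, and f''(x*) = −25n/x*^2 = −7^2/(25n). Laplace's method (interior maximum) gives
  I(n) ~ e^(f(x*)) · sqrt(2π / |f''(x*)|)
        = exp(25n ln(25n/7) − 25n) · sqrt(2π · 25n / 7^2)
        = (25n/7)^(25n) e^(−25n) · sqrt(2π·25n) / 7
        = (sqrt(2π·25n) / 7) · (25n/(7e))^(25n).
This matches Γ(25n+1)/7^(25n+1) with Stirling applied to Γ.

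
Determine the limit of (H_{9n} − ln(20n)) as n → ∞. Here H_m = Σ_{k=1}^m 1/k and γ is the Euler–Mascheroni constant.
lim = ln(9/20) + γ

By Euler-Maclaurin, H_m = ln m + γ + O(1/m). So
  H_{9n} − ln(20n) = ln(9n) + γ − ln(20n) + O(1/n)
                       = ln(9/20) + γ + O(1/n).
Hence the limit is ln(9/20) + γ.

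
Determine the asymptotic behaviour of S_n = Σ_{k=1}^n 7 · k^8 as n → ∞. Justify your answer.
S_n ~ 7 · n^9 / 9

By integral comparison (Euler-Maclaurin), Σ_{k=1}^n 7 · k^8 = 7 · ∫_0^n x^8 dx + O(n^8) = 7 · n^9/9 + O(n^8). (Equivalently, Faulhaber's formula gives the same leading term.)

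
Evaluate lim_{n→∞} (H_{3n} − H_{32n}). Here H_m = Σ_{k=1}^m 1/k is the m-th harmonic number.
lim = ln(3/32)

Euler-Maclaurin gives H_m = ln m + γ + 1/(2m) + O(1/m^2). The γ and O(1/m) terms cancel in the difference:
  H_{3n} − H_{32n} = ln(3n) − ln(32n) + O(1/n) = ln(3/32) + O(1/n).
Hence the limit is ln(3/32).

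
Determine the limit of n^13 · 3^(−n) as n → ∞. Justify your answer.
lim = 0

Exponentials with base > 1 dominate every fixed polynomial: for any fixed c, n^c / 3^n → 0 as n → ∞ (e.g. by the ratio test, or by writing 3^n = e^(n ln 3) and noting e^(n ln 3) / n^c → ∞). Hence n^13 · 3^(−n) = n^13 / 3^n → 0.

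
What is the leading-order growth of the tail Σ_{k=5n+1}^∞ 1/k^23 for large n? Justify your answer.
Σ_{k>5n} 1/k^23 ~ 1/(22 · (5n)^22)

Compare to the integral: ∫_{5n}^∞ x^(−23) dx = [−x^(−22)/22]_{5n}^∞ = 1/((23−1)·(5n)^22). Euler-Maclaurin then gives
  Σ_{k>5n} 1/k^23 = ∫_{5n}^∞ dx/x^23 − 1/(2·(5n)^23) + O(1/(5n)^24).
(Equivalently this is ζ(23) − Σ_{k≤5n} 1/k^23.)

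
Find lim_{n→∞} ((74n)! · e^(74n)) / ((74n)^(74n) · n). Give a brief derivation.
lim = 0

Stirling: (74n)! ~ sqrt(2π·74n) · (74n/e)^(74n). Hence
  (74n)! · e^(74n) / (74n)^(74n) ~ sqrt(2π·74n).
Dividing by n: sqrt(2π·74n) / n = sqrt(2π·74) · n^((1−2)/2), so the expression behaves like sqrt(2π·74) · n^((1−2)/2) → 0.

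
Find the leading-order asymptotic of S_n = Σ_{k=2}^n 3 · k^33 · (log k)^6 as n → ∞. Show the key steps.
S_n ~ 3 · n^34 · (log n)^6 / 34

By integral comparison, S_n = ∫_1^n 3 · x^33 · (log x)^6 dx + O(n^33 · (log n)^6). For the integral, the leading term of ∫_1^n x^33 (log x)^6 dx is n^34/34 · (log n)^6 (by repeated integration by parts; each step lowers the log-exponent and produces a relatively O(1/log n) correction). Hence S_n ~ 3 · n^34 · (log n)^6 / 34.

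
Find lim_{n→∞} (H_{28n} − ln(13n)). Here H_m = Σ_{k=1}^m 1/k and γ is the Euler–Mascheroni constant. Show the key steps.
lim = ln(28/13) + γ

By Euler-Maclaurin, H_m = ln m + γ + O(1/m). So
  H_{28n} − ln(13n) = ln(28n) + γ − ln(13n) + O(1/n)
                       = ln(28/13) + γ + O(1/n).
Hence the limit is ln(28/13) + γ.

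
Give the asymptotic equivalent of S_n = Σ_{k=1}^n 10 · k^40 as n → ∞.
S_n ~ 10 · n^41 / 41

By integral comparison (Euler-Maclaurin), Σ_{k=1}^n 10 · k^40 = 10 · ∫_0^n x^40 dx + O(n^40) = 10 · n^41/41 + O(n^40). (Equivalently, Faulhaber's formula gives the same leading term.)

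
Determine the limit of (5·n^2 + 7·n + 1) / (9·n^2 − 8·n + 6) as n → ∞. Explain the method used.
lim = 5/9

For large n the leading n^2 terms dominate both numerator and denominator. Dividing top and bottom by n^2, every other term tends to 0, leaving 5/9.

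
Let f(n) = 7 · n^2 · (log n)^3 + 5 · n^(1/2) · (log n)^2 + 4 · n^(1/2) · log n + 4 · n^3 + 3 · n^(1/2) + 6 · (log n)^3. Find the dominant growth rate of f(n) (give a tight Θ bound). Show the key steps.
f(n) ∈ Θ(n^3)

Compare the terms by growth order. For large n, n^a · (log n)^b dominates n^a' · (log n)^b' iff a > a', or (a = a' and b > b'). Ranking the 6 terms shows the dominant one is 4 · n^3. Hence f(n) ∈ Θ(n^3).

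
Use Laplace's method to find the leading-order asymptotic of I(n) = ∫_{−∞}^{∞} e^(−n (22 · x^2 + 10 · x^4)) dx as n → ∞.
I(n) ~ sqrt(π/(22n))

φ(x) = 22 · x^2 + 10 · x^4 has its unique global minimum at x* = 0 (since φ'(x) = 44x + 40x^3 = 0 only at x = 0 for real x with both coefficients positive, and φ → ∞ as |x| → ∞). At x* = 0, φ(0) = 0 and φ''(0) = 44. Laplace's method then gives
  I(n) ~ sqrt(2π / (n · φ''(0))) · e^(−n φ(0)) = sqrt(2π / (44n)) = sqrt(π/(22n)).
The 10 · x^4 term contributes only at subleading order (an O(1/n) relative correction).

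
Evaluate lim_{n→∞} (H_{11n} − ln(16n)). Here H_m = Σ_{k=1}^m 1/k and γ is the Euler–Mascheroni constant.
lim = ln(11/16) + γ

By Euler-Maclaurin, H_m = ln m + γ + O(1/m). So
  H_{11n} − ln(16n) = ln(11n) + γ − ln(16n) + O(1/n)
                       = ln(11/16) + γ + O(1/n).
Hence the limit is ln(11/16) + γ.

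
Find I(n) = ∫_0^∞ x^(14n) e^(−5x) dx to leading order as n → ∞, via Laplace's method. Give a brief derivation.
I(n) ~ (sqrt(2π·14n) / 5) · (14n/(5e))^(14n)

Write the integrand as exp(14n ln x − 5x) and set f(x) = 14n ln x − 5x. Then f'(x) = 14n/x − 5 = 0 at x* = 14n/5, and f''(x*) = −14n/x*^2 = −5^2/(14n). Laplace's method (interior maximum) gives
  I(n) ~ e^(f(x*)) · sqrt(2π / |f''(x*)|)
        = exp(14n ln(14n/5) − 14n) · sqrt(2π · 14n / 5^2)
        = (14n/5)^(14n) e^(−14n) · sqrt(2π·14n) / 5
        = (sqrt(2π·14n) / 5) · (14n/(5e))^(14n).
This matches Γ(14n+1)/5^(14n+1) with Stirling applied to Γ.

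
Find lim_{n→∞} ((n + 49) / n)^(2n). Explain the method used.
lim = e^98

Rewrite as (1 + 49/n)^(2n). By the standard limit (1 + x/n)^n → e^x, we have (1 + 49/n)^n → e^49, and raising to the 2nd power gives e^98.
More precisely, ln[(1 + 49/n)^(2n)] = 2n · ln(1 + 49/n) = 2n · (49/n + O(1/n^2)) = 98 + O(1/n) → 98.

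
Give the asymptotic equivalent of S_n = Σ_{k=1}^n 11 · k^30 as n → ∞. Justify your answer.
S_n ~ 11 · n^31 / 31

By integral comparison (Euler-Maclaurin), Σ_{k=1}^n 11 · k^30 = 11 · ∫_0^n x^30 dx + O(n^30) = 11 · n^31/31 + O(n^30). (Equivalently, Faulhaber's formula gives the same leading term.)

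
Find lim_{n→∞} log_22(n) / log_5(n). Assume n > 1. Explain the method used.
lim = ln(5) / ln(22) = log_22(5)

Change of base: log_22(n) = ln n / ln 22 and log_5(n) = ln n / ln 5. The ratio is (ln n / ln 22) · (ln 5 / ln n) = ln 5 / ln 22, a constant independent of n. So the limit is ln 5 / ln 22 = log_22(5).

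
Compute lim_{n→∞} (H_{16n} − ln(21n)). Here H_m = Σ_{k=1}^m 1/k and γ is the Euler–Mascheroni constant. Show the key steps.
lim = ln(16/21) + γ

By Euler-Maclaurin, H_m = ln m + γ + O(1/m). So
  H_{16n} − ln(21n) = ln(16n) + γ − ln(21n) + O(1/n)
                       = ln(16/21) + γ + O(1/n).
Hence the limit is ln(16/21) + γ.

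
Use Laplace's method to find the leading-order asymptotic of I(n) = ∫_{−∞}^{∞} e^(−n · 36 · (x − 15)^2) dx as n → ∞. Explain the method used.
I(n) = sqrt(π/(36n))

Here φ(x) = 36 · (x − 15)^2 has its unique minimum at x* = 15 with φ(x*) = 0 and φ''(x*) = 72. Laplace's method gives
  I(n) ~ e^(−n φ(x*)) · sqrt(2π / (n · φ''(x*))) = sqrt(2π / (72n)) = sqrt(π/(36n)).
This is exact: substituting u = (x − 15)·sqrt(36n) gives I(n) = (1/sqrt(36n)) ∫_{−∞}^{∞} e^(−u^2) du = sqrt(π/(36n)).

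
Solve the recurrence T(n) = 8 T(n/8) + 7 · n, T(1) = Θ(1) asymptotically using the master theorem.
T(n) = Θ(n log n)

log_8 8 = 1, and f(n) = 7 · n = Θ(n^(log_8 8)). This is Case 2 of the master theorem: T(n) = Θ(f(n) · log n) = Θ(n log n).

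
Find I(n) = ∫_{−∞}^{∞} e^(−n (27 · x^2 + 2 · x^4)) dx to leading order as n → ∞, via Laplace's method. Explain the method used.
I(n) ~ sqrt(π/(27n))

φ(x) = 27 · x^2 + 2 · x^4 has its unique global minimum at x* = 0 (since φ'(x) = 54x + 8x^3 = 0 only at x = 0 for real x with both coefficients positive, and φ → ∞ as |x| → ∞). At x* = 0, φ(0) = 0 and φ''(0) = 54. Laplace's method then gives
  I(n) ~ sqrt(2π / (n · φ''(0))) · e^(−n φ(0)) = sqrt(2π / (54n)) = sqrt(π/(27n)).
The 2 · x^4 term contributes only at subleading order (an O(1/n) relative correction).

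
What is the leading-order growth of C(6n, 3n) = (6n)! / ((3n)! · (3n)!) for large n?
C(6n, 3n) ~ (4)^(3n) · sqrt(1/(π·3n))

Write N = 3n. Apply Stirling to each factorial:
  (2N)! ~ sqrt(2π·2N) · (2N/e)^(2N),
  N! ~ sqrt(2π N) · (N/e)^N,
  (1N)! ~ sqrt(2π·1N) · (1N/e)^(1N).
The exponential factors combine to (2N)^(2N) / (N^N · (1N)^(1N)) = 2^(2N)/1^(1N) = (2^2/1^1)^N = (4)^N.
The square-root prefactors combine to sqrt(2π·2N) / (sqrt(2π N)·sqrt(2π·1N)) = sqrt(2 / (2π·1·N)) = sqrt(1/(π·3n)).
Substituting N = 3n: C(6n, 3n) ~ (4)^(3n) · sqrt(1/(π·3n)).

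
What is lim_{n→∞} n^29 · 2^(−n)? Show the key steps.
lim = 0

Exponentials with base > 1 dominate every fixed polynomial: for any fixed c, n^c / 2^n → 0 as n → ∞ (e.g. by the ratio test, or by writing 2^n = e^(n ln 2) and noting e^(n ln 2) / n^c → ∞). Hence n^29 · 2^(−n) = n^29 / 2^n → 0.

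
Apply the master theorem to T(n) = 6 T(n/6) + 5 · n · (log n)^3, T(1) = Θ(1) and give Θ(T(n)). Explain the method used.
T(n) = Θ(n · (log n)^4)

Here log_6 6 = 1 and f(n) = 5 · n · (log n)^3 = Θ(n^(log_6 6) · (log n)^3). This is the extended Case 2 of the master theorem (f matches the critical exponent up to log factors), giving T(n) = Θ(n^(log_6 6) · (log n)^(3+1)) = Θ(n · (log n)^4).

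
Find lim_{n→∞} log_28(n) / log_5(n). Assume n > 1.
lim = ln(5) / ln(28) = log_28(5)

Change of base: log_28(n) = ln n / ln 28 and log_5(n) = ln n / ln 5. The ratio is (ln n / ln 28) · (ln 5 / ln n) = ln 5 / ln 28, a constant independent of n. So the limit is ln 5 / ln 28 = log_28(5).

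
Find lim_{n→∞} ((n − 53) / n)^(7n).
lim = e^(−371)

Rewrite as (1 − 53/n)^(7n). By the standard limit (1 + x/n)^n → e^x, we have (1 − 53/n)^n → e^(−53), and raising to the 7th power gives e^(−371).
More precisely, ln[(1 − 53/n)^(7n)] = 7n · ln(1 − 53/n) = 7n · (-53/n + O(1/n^2)) = -371 + O(1/n) → -371.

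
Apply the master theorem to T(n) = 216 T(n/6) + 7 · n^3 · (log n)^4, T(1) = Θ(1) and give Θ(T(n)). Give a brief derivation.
T(n) = Θ(n^3 · (log n)^5)

Here log_6 216 = 3 and f(n) = 7 · n^3 · (log n)^4 = Θ(n^(log_6 216) · (log n)^4). This is the extended Case 2 of the master theorem (f matches the critical exponent up to log factors), giving T(n) = Θ(n^(log_6 216) · (log n)^(4+1)) = Θ(n^3 · (log n)^5).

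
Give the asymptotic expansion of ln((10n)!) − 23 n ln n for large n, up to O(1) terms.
ln((10n)!) − 23 n ln n = −13 n ln n + 10(ln 10 − 1) n + (1/2) ln(2π·10n) + O(1/n)

Stirling: ln((10n)!) = 10n ln(10n) − 10n + (1/2) ln(2π·10n) + O(1/n).
Expand 10n ln(10n) = 10n (ln n + ln 10) = 10n ln n + 10n ln 10.
Subtract 23n ln n: leading term is (10 − 23) n ln n = −13 n ln n. The next term is 10n ln 10 − 10n = 10(ln 10 − 1) n. Then the (1/2) ln(2π·10n) correction.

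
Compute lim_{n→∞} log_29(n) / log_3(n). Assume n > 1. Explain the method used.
lim = ln(3) / ln(29) = log_29(3)

Change of base: log_29(n) = ln n / ln 29 and log_3(n) = ln n / ln 3. The ratio is (ln n / ln 29) · (ln 3 / ln n) = ln 3 / ln 29, a constant independent of n. So the limit is ln 3 / ln 29 = log_29(3).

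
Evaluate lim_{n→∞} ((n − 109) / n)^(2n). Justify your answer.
lim = e^(−218)

Rewrite as (1 − 109/n)^(2n). By the standard limit (1 + x/n)^n → e^x, we have (1 − 109/n)^n → e^(−109), and raising to the 2nd power gives e^(−218).
More precisely, ln[(1 − 109/n)^(2n)] = 2n · ln(1 − 109/n) = 2n · (-109/n + O(1/n^2)) = -218 + O(1/n) → -218.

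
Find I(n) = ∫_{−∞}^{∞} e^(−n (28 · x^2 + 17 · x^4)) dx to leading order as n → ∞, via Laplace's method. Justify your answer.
I(n) ~ sqrt(π/(28n))

φ(x) = 28 · x^2 + 17 · x^4 has its unique global minimum at x* = 0 (since φ'(x) = 56x + 68x^3 = 0 only at x = 0 for real x with both coefficients positive, and φ → ∞ as |x| → ∞). At x* = 0, φ(0) = 0 and φ''(0) = 56. Laplace's method then gives
  I(n) ~ sqrt(2π / (n · φ''(0))) · e^(−n φ(0)) = sqrt(2π / (56n)) = sqrt(π/(28n)).
The 17 · x^4 term contributes only at subleading order (an O(1/n) relative correction).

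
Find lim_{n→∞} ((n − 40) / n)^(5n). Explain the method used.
lim = e^(−200)

Rewrite as (1 − 40/n)^(5n). By the standard limit (1 + x/n)^n → e^x, we have (1 − 40/n)^n → e^(−40), and raising to the 5th power gives e^(−200).
More precisely, ln[(1 − 40/n)^(5n)] = 5n · ln(1 − 40/n) = 5n · (-40/n + O(1/n^2)) = -200 + O(1/n) → -200.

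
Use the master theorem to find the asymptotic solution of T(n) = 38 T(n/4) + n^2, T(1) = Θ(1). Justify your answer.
T(n) = Θ(n^(log_4 38))

Master theorem: compare f(n) = n^2 to n^(log_4 38) where log_4 38 ≈ 2.624. Since 2 < log_4 38, we have f(n) = O(n^(log_4 38 − ε)) for some ε > 0 — Case 1. Hence T(n) = Θ(n^(log_4 38)).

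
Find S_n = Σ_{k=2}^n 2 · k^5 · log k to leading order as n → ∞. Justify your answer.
S_n ~ n^6 log n / 3 − n^6 / 18

By integral comparison, S_n = ∫_1^n 2 · x^5 · log x dx + O(n^5 · log n). For the integral, ∫ x^5 log x dx = n^6 log n / 6 − n^6/36 (integration by parts). Hence S_n ~ n^6 log n / 3 − n^6 / 18.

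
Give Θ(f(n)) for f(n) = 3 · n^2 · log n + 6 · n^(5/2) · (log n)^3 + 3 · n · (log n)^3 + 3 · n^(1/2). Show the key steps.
f(n) ∈ Θ(n^(5/2) · (log n)^3)

Compare the terms by growth order. For large n, n^a · (log n)^b dominates n^a' · (log n)^b' iff a > a', or (a = a' and b > b'). Ranking the 4 terms shows the dominant one is 6 · n^(5/2) · (log n)^3. Hence f(n) ∈ Θ(n^(5/2) · (log n)^3).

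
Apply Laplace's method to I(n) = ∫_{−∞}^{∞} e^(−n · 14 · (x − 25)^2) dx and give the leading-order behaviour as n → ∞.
I(n) = sqrt(π/(14n))

Here φ(x) = 14 · (x − 25)^2 has its unique minimum at x* = 25 with φ(x*) = 0 and φ''(x*) = 28. Laplace's method gives
  I(n) ~ e^(−n φ(x*)) · sqrt(2π / (n · φ''(x*))) = sqrt(2π / (28n)) = sqrt(π/(14n)).
This is exact: substituting u = (x − 25)·sqrt(14n) gives I(n) = (1/sqrt(14n)) ∫_{−∞}^{∞} e^(−u^2) du = sqrt(π/(14n)).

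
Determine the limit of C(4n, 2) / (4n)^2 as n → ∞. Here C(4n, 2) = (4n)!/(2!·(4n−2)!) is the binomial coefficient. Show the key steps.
lim = 1/2! = 1/2

With N = 4n → ∞: C(N, 2) / N^2 = [N(N−1)…(N−1)] / (2! · N^2) = (1/2!) · 1 · (1 − 1/(4n)). Each factor → 1 as N → ∞, so the limit is 1/2! = 1/2.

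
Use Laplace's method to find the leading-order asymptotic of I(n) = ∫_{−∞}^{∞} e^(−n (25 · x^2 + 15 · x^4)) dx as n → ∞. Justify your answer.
I(n) ~ sqrt(π/(25n))

φ(x) = 25 · x^2 + 15 · x^4 has its unique global minimum at x* = 0 (since φ'(x) = 50x + 60x^3 = 0 only at x = 0 for real x with both coefficients positive, and φ → ∞ as |x| → ∞). At x* = 0, φ(0) = 0 and φ''(0) = 50. Laplace's method then gives
  I(n) ~ sqrt(2π / (n · φ''(0))) · e^(−n φ(0)) = sqrt(2π / (50n)) = sqrt(π/(25n)).
The 15 · x^4 term contributes only at subleading order (an O(1/n) relative correction).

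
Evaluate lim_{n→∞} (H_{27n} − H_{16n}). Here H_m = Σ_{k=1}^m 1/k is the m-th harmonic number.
lim = ln(27/16)

Euler-Maclaurin gives H_m = ln m + γ + 1/(2m) + O(1/m^2). The γ and O(1/m) terms cancel in the difference:
  H_{27n} − H_{16n} = ln(27n) − ln(16n) + O(1/n) = ln(27/16) + O(1/n).
Hence the limit is ln(27/16).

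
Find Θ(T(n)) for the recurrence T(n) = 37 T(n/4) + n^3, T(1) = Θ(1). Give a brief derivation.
T(n) = Θ(n^3)

log_4 37 ≈ 2.605. f(n) = n^3 dominates n^(log_4 37) since 3 > 2.605, and the regularity condition a·f(n/b) = 37·(n/4)^3 = (37/64)·n^3 ≤ c·f(n) holds with c = 37/64 ≈ 0.578 < 1. So this is Case 3: T(n) = Θ(f(n)) = Θ(n^3).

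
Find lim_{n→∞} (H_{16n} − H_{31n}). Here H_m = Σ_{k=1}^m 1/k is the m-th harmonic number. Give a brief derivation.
lim = ln(16/31)

Euler-Maclaurin gives H_m = ln m + γ + 1/(2m) + O(1/m^2). The γ and O(1/m) terms cancel in the difference:
  H_{16n} − H_{31n} = ln(16n) − ln(31n) + O(1/n) = ln(16/31) + O(1/n).
Hence the limit is ln(16/31).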